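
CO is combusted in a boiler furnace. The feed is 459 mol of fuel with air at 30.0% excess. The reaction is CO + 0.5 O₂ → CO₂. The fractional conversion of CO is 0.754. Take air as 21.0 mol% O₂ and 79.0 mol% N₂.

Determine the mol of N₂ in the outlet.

Stoichiometric O₂ = 0.5 × 459 = 229.5 mol; O₂ fed = 229.5 × 1.300 = 298.4 mol.
N₂ fed = 298.4 × 79/21 = 1122 mol.
Fuel reacted = 0.754 × 459 → ξ = 346.1 mol.
Outlet (n = n₀ + ν ξ):
  CO: 459 − 1(346.1) = 112.9
  O₂: 298.4 − 0.5(346.1) = 125.3
  N₂: 1122 (inert)
  CO₂: 0 + 1(346.1) = 346.1

1120 mol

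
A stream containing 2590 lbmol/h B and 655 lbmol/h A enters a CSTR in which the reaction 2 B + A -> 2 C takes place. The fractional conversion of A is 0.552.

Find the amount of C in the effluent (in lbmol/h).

723 lbmol/h

A reacted = 0.552 × 655 = 361.6 lbmol/h; ν_A = −1, so ξ = 361.6/1 = 361.6 lbmol/h.
Outlet amounts (n = n₀ + ν ξ):
  B: 2590 − 2(361.6) = 1867
  A: 655 − 1(361.6) = 293.4
  C: 0 + 2(361.6) = 723.1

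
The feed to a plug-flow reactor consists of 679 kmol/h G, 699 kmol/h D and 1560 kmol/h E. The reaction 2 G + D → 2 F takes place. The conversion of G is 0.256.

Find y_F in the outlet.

0.061

G reacted = 0.256 × 679 = 173.8 kmol/h; ν_G = −2, so ξ = 173.8/2 = 86.91 kmol/h.
Outlet amounts (n = n₀ + ν ξ):
  G: 679 − 2(86.91) = 505.2
  D: 699 − 1(86.91) = 612.1
  F: 0 + 2(86.91) = 173.8
  E: 1560 (inert)
Total out = 2851 kmol/h; y_F = 173.8 / 2851 = 0.06097.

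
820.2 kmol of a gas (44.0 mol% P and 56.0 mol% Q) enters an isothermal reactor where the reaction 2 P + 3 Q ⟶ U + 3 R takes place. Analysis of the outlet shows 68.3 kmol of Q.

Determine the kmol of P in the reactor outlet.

For Q: n = n₀ − 3ξ → 68.3 = 459.3 − 3ξ, giving ξ = 130.3 kmol.
Outlet amounts (n = n₀ + ν ξ):
  P: 360.9 − 2(130.3) = 100.2
  Q: 459.3 − 3(130.3) = 68.3
  U: 0 + 1(130.3) = 130.3
  R: 0 + 3(130.3) = 391

100 kmol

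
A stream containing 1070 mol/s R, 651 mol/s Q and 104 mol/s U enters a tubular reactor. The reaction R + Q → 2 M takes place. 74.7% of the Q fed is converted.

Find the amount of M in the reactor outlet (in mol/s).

973 mol/s

Q reacted = 0.747 × 651 = 486.3 mol/s; ν_Q = −1, so ξ = 486.3/1 = 486.3 mol/s.
Outlet amounts (n = n₀ + ν ξ):
  R: 1070 − 1(486.3) = 583.7
  Q: 651 − 1(486.3) = 164.7
  M: 0 + 2(486.3) = 972.6
  U: 104 (inert)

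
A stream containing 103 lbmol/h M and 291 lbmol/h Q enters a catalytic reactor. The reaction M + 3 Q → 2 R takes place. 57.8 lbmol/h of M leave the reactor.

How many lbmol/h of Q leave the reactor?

For M: n = n₀ − 1ξ → 57.8 = 103 − 1ξ, giving ξ = 45.2 lbmol/h.
Outlet amounts (n = n₀ + ν ξ):
  M: 103 − 1(45.2) = 57.8
  Q: 291 − 3(45.2) = 155.4
  R: 0 + 2(45.2) = 90.4

155 lbmol/h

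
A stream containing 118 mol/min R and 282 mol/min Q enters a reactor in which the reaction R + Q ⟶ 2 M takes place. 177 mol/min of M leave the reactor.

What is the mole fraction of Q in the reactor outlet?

For M: n = n₀ + 2ξ → 177 = 0 + 2ξ, giving ξ = 88.5 mol/min.
Outlet amounts (n = n₀ + ν ξ):
  R: 118 − 1(88.5) = 29.5
  Q: 282 − 1(88.5) = 193.5
  M: 0 + 2(88.5) = 177
Total out = 400 mol/min; y_Q = 193.5 / 400 = 0.4838.

0.484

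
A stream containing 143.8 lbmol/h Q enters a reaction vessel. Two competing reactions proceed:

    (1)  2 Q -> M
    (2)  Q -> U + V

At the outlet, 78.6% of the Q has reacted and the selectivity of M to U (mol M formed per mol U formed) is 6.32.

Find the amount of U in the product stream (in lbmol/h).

8.29 lbmol/h

Conversion of Q: Q consumed = 0.786 × 143.8 = 113 lbmol/h = 2ξ₁ + 1ξ₂.
Selectivity: 1ξ₁ / (1ξ₂) = 6.32 → ξ₁ = 6.32 ξ₂.
Substitute: (2·6.32 + 1) ξ₂ = 113 → ξ₂ = 8.286 lbmol/h, ξ₁ = 52.37 lbmol/h.
Outlet amounts (n = n₀ + Σ ν·ξ):
  Q: 143.8 − 2(52.37) − 1(8.286) = 30.77
  M: 0 + 1(52.37) = 52.37
  U: 0 + 1(8.286) = 8.286
  V: 0 + 1(8.286) = 8.286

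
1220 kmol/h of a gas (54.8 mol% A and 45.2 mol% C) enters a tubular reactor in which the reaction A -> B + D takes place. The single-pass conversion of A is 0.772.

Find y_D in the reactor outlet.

A reacted = 0.772 × 668.6 = 516.1 kmol/h; ν_A = −1, so ξ = 516.1/1 = 516.1 kmol/h.
Outlet amounts (n = n₀ + ν ξ):
  A: 668.6 − 1(516.1) = 152.4
  B: 0 + 1(516.1) = 516.1
  D: 0 + 1(516.1) = 516.1
  C: 551.4 (inert)
Total out = 1736 kmol/h; y_D = 516.1 / 1736 = 0.2973.

0.297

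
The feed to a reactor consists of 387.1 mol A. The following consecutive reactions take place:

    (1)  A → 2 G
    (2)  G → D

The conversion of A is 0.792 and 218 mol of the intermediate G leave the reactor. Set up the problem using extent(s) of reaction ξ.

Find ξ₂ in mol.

ξ₂ = 395 mol

Conversion of A: A consumed = 1ξ₁ = 0.792 × 387.1 → ξ₁ = 306.6 mol.
G balance: n_G = 0 + 2ξ₁ − 1ξ₂ = 218 → ξ₂ = (2·306.6 − 218)/1 = 395.2 mol.
Outlet amounts (n = n₀ + Σ ν·ξ):
  A: 387.1 − 1(306.6) = 80.52
  G: 0 + 2(306.6) − 1(395.2) = 218
  D: 0 + 1(395.2) = 395.2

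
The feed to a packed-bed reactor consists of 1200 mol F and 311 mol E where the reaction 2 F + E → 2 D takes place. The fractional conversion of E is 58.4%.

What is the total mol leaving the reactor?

E reacted = 0.584 × 311 = 181.6 mol; ν_E = −1, so ξ = 181.6/1 = 181.6 mol.
Outlet amounts (n = n₀ + ν ξ):
  F: 1200 − 2(181.6) = 836.8
  E: 311 − 1(181.6) = 129.4
  D: 0 + 2(181.6) = 363.2
Total out = 836.8 + 129.4 + 363.2 = 1329 mol.

1330 mol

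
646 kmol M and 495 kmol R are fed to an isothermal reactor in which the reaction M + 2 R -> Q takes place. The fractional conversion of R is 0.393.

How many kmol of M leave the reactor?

R reacted = 0.393 × 495 = 194.5 kmol; ν_R = −2, so ξ = 194.5/2 = 97.27 kmol.
Outlet amounts (n = n₀ + ν ξ):
  M: 646 − 1(97.27) = 548.7
  R: 495 − 2(97.27) = 300.5
  Q: 0 + 1(97.27) = 97.27

549 kmol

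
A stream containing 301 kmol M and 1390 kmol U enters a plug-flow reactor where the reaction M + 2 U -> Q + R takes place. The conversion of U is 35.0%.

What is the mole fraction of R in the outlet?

0.168

U reacted = 0.35 × 1390 = 486.5 kmol; ν_U = −2, so ξ = 486.5/2 = 243.2 kmol.
Outlet amounts (n = n₀ + ν ξ):
  M: 301 − 1(243.2) = 57.75
  U: 1390 − 2(243.2) = 903.5
  Q: 0 + 1(243.2) = 243.2
  R: 0 + 1(243.2) = 243.2
Total out = 1448 kmol; y_R = 243.2 / 1448 = 0.168.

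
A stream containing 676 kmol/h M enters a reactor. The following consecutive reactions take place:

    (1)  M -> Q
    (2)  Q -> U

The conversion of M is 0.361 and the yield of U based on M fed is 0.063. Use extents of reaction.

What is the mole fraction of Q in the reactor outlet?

Conversion of M: M consumed = 1ξ₁ = 0.361 × 676 → ξ₁ = 244 kmol/h.
Yield of U: 1ξ₂ / 676 = 0.063 → ξ₂ = 42.59 kmol/h.
Outlet amounts (n = n₀ + Σ ν·ξ):
  M: 676 − 1(244) = 432
  Q: 0 + 1(244) − 1(42.59) = 201.4
  U: 0 + 1(42.59) = 42.59
Total out = 676 kmol/h; y_Q = 201.4 / 676 = 0.298.

0.298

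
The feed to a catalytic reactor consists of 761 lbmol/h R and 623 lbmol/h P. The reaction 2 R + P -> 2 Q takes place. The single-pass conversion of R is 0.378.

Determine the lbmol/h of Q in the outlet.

288 lbmol/h

R reacted = 0.378 × 761 = 287.7 lbmol/h; ν_R = −2, so ξ = 287.7/2 = 143.8 lbmol/h.
Outlet amounts (n = n₀ + ν ξ):
  R: 761 − 2(143.8) = 473.3
  P: 623 − 1(143.8) = 479.2
  Q: 0 + 2(143.8) = 287.7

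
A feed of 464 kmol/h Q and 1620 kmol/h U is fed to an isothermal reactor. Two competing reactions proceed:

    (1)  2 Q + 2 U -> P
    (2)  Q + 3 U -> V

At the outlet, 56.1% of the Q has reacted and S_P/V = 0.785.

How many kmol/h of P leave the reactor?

Conversion of Q: Q consumed = 0.561 × 464 = 260.3 kmol/h = 2ξ₁ + 1ξ₂.
Selectivity: 1ξ₁ / (1ξ₂) = 0.785 → ξ₁ = 0.785 ξ₂.
Substitute: (2·0.785 + 1) ξ₂ = 260.3 → ξ₂ = 101.3 kmol/h, ξ₁ = 79.51 kmol/h.
Outlet amounts (n = n₀ + Σ ν·ξ):
  Q: 464 − 2(79.51) − 1(101.3) = 203.7
  U: 1620 − 2(79.51) − 3(101.3) = 1157
  P: 0 + 1(79.51) = 79.51
  V: 0 + 1(101.3) = 101.3

79.5 kmol/h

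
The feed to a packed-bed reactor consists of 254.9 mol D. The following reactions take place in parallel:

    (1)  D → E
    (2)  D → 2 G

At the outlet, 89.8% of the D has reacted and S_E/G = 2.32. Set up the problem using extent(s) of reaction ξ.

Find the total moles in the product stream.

Conversion of D: D consumed = 0.898 × 254.9 = 228.9 mol = 1ξ₁ + 1ξ₂.
Selectivity: 1ξ₁ / (2ξ₂) = 2.32 → ξ₁ = 4.64 ξ₂.
Substitute: (1·4.64 + 1) ξ₂ = 228.9 → ξ₂ = 40.59 mol, ξ₁ = 188.3 mol.
Outlet amounts (n = n₀ + Σ ν·ξ):
  D: 254.9 − 1(188.3) − 1(40.59) = 26
  E: 0 + 1(188.3) = 188.3
  G: 0 + 2(40.59) = 81.17
Total out = 26 + 188.3 + 81.17 = 295.5 mol.

295 mol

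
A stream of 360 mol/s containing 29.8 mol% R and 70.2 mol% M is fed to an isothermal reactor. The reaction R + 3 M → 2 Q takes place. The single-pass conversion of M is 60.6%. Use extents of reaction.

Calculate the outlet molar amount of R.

56.2 mol/s

M reacted = 0.606 × 252.7 = 153.1 mol/s; ν_M = −3, so ξ = 153.1/3 = 51.05 mol/s.
Outlet amounts (n = n₀ + ν ξ):
  R: 107.3 − 1(51.05) = 56.23
  M: 252.7 − 3(51.05) = 99.57
  Q: 0 + 2(51.05) = 102.1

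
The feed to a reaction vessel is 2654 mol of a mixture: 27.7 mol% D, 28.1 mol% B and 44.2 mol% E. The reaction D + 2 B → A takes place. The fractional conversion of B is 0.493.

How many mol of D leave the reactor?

551 mol

B reacted = 0.493 × 745.8 = 367.7 mol; ν_B = −2, so ξ = 367.7/2 = 183.8 mol.
Outlet amounts (n = n₀ + ν ξ):
  D: 735.2 − 1(183.8) = 551.3
  B: 745.8 − 2(183.8) = 378.1
  A: 0 + 1(183.8) = 183.8
  E: 1173 (inert)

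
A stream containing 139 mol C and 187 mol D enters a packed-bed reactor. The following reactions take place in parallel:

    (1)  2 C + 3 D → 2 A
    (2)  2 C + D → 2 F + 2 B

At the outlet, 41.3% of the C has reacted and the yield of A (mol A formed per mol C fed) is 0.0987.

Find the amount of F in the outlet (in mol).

Yield of A: 2ξ₁ / 139 = 0.0987 → ξ₁ = 6.86 mol.
Conversion of C: 2ξ₁ + 2ξ₂ = 0.413 × 139 = 57.41 → ξ₂ = 21.84 mol.
Outlet amounts (n = n₀ + Σ ν·ξ):
  C: 139 − 2(6.86) − 2(21.84) = 81.59
  D: 187 − 3(6.86) − 1(21.84) = 144.6
  A: 0 + 2(6.86) = 13.72
  F: 0 + 2(21.84) = 43.69
  B: 0 + 2(21.84) = 43.69

43.7 mol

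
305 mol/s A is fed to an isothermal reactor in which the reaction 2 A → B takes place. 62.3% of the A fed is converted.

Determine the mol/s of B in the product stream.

95 mol/s

A reacted = 0.623 × 305 = 190 mol/s; ν_A = −2, so ξ = 190/2 = 95.01 mol/s.
Outlet amounts (n = n₀ + ν ξ):
  A: 305 − 2(95.01) = 115
  B: 0 + 1(95.01) = 95.01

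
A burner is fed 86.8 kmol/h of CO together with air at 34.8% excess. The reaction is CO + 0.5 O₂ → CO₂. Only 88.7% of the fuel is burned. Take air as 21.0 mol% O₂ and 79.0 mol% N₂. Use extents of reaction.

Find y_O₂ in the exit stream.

Stoichiometric O₂ = 0.5 × 86.8 = 43.4 kmol/h; O₂ fed = 43.4 × 1.348 = 58.5 kmol/h.
N₂ fed = 58.5 × 79/21 = 220.1 kmol/h.
Fuel reacted = 0.887 × 86.8 → ξ = 76.99 kmol/h.
Outlet (n = n₀ + ν ξ):
  CO: 86.8 − 1(76.99) = 9.808
  O₂: 58.5 − 0.5(76.99) = 20.01
  N₂: 220.1 (inert)
  CO₂: 0 + 1(76.99) = 76.99
Total out = 326.9 kmol/h; y_O₂ = 20.01 / 326.9 = 0.06121.

0.0612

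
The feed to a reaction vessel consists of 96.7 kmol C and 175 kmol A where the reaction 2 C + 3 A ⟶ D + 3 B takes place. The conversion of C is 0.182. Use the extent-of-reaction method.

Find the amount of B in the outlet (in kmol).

C reacted = 0.182 × 96.7 = 17.6 kmol; ν_C = −2, so ξ = 17.6/2 = 8.8 kmol.
Outlet amounts (n = n₀ + ν ξ):
  C: 96.7 − 2(8.8) = 79.1
  A: 175 − 3(8.8) = 148.6
  D: 0 + 1(8.8) = 8.8
  B: 0 + 3(8.8) = 26.4

26.4 kmol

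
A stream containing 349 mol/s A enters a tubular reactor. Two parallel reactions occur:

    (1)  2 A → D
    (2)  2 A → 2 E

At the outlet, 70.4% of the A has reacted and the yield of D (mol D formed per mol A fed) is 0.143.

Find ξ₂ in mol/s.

ξ₂ = 72.9 mol/s

Yield of D: 1ξ₁ / 349 = 0.143 → ξ₁ = 49.91 mol/s.
Conversion of A: 2ξ₁ + 2ξ₂ = 0.704 × 349 = 245.7 → ξ₂ = 72.94 mol/s.
Outlet amounts (n = n₀ + Σ ν·ξ):
  A: 349 − 2(49.91) − 2(72.94) = 103.3
  D: 0 + 1(49.91) = 49.91
  E: 0 + 2(72.94) = 145.9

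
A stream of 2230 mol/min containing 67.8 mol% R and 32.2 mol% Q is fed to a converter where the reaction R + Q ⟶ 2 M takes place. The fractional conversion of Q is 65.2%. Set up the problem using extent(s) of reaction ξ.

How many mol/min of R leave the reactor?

1040 mol/min

Q reacted = 0.652 × 718.1 = 468.2 mol/min; ν_Q = −1, so ξ = 468.2/1 = 468.2 mol/min.
Outlet amounts (n = n₀ + ν ξ):
  R: 1512 − 1(468.2) = 1044
  Q: 718.1 − 1(468.2) = 249.9
  M: 0 + 2(468.2) = 936.4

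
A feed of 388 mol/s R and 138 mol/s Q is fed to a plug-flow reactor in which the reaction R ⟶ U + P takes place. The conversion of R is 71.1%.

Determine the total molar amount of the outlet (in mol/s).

R reacted = 0.711 × 388 = 275.9 mol/s; ν_R = −1, so ξ = 275.9/1 = 275.9 mol/s.
Outlet amounts (n = n₀ + ν ξ):
  R: 388 − 1(275.9) = 112.1
  U: 0 + 1(275.9) = 275.9
  P: 0 + 1(275.9) = 275.9
  Q: 138 (inert)
Total out = 112.1 + 275.9 + 275.9 + 138 = 801.9 mol/s.

802 mol/s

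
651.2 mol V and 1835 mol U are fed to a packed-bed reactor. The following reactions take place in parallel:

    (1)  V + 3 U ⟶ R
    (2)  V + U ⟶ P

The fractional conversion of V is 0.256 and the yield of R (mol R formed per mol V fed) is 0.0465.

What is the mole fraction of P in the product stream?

Yield of R: 1ξ₁ / 651.2 = 0.0465 → ξ₁ = 30.28 mol.
Conversion of V: 1ξ₁ + 1ξ₂ = 0.256 × 651.2 = 166.7 → ξ₂ = 136.4 mol.
Outlet amounts (n = n₀ + Σ ν·ξ):
  V: 651.2 − 1(30.28) − 1(136.4) = 484.5
  U: 1835 − 3(30.28) − 1(136.4) = 1608
  R: 0 + 1(30.28) = 30.28
  P: 0 + 1(136.4) = 136.4
Total out = 2259 mol; y_P = 136.4 / 2259 = 0.06039.

0.0604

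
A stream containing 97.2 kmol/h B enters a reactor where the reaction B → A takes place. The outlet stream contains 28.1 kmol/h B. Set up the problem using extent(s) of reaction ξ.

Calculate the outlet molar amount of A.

For B: n = n₀ − 1ξ → 28.1 = 97.2 − 1ξ, giving ξ = 69.1 kmol/h.
Outlet amounts (n = n₀ + ν ξ):
  B: 97.2 − 1(69.1) = 28.1
  A: 0 + 1(69.1) = 69.1

69.1 kmol/h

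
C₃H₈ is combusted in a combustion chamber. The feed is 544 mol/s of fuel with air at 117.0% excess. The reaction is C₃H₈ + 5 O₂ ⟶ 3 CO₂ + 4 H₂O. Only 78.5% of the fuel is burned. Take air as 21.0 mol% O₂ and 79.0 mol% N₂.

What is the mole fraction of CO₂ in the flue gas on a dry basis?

0.0468

Stoichiometric O₂ = 5 × 544 = 2720 mol/s; O₂ fed = 2720 × 2.170 = 5902 mol/s.
N₂ fed = 5902 × 79/21 = 22200 mol/s.
Fuel reacted = 0.785 × 544 → ξ = 427 mol/s.
Outlet (n = n₀ + ν ξ):
  C₃H₈: 544 − 1(427) = 117
  O₂: 5902 − 5(427) = 3767
  N₂: 22200 (inert)
  CO₂: 0 + 3(427) = 1281
  H₂O: 0 + 4(427) = 1708
Dry total = 27370 mol/s; y_CO₂ (dry) = 1281 / 27370 = 0.04681.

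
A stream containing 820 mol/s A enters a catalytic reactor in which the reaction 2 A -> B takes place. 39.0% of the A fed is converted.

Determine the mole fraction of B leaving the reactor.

0.242

A reacted = 0.39 × 820 = 319.8 mol/s; ν_A = −2, so ξ = 319.8/2 = 159.9 mol/s.
Outlet amounts (n = n₀ + ν ξ):
  A: 820 − 2(159.9) = 500.2
  B: 0 + 1(159.9) = 159.9
Total out = 660.1 mol/s; y_B = 159.9 / 660.1 = 0.2422.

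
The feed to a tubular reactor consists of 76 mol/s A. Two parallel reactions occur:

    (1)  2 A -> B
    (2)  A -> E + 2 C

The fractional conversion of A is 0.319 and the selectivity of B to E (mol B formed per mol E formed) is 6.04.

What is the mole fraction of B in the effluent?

Conversion of A: A consumed = 0.319 × 76 = 24.24 mol/s = 2ξ₁ + 1ξ₂.
Selectivity: 1ξ₁ / (1ξ₂) = 6.04 → ξ₁ = 6.04 ξ₂.
Substitute: (2·6.04 + 1) ξ₂ = 24.24 → ξ₂ = 1.854 mol/s, ξ₁ = 11.2 mol/s.
Outlet amounts (n = n₀ + Σ ν·ξ):
  A: 76 − 2(11.2) − 1(1.854) = 51.76
  B: 0 + 1(11.2) = 11.2
  E: 0 + 1(1.854) = 1.854
  C: 0 + 2(1.854) = 3.707
Total out = 68.51 mol/s; y_B = 11.2 / 68.51 = 0.1634.

0.163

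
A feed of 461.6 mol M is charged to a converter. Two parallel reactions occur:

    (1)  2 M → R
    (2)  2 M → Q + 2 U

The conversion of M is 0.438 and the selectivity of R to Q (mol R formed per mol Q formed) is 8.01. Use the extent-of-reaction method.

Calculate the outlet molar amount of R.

89.9 mol

Conversion of M: M consumed = 0.438 × 461.6 = 202.2 mol = 2ξ₁ + 2ξ₂.
Selectivity: 1ξ₁ / (1ξ₂) = 8.01 → ξ₁ = 8.01 ξ₂.
Substitute: (2·8.01 + 2) ξ₂ = 202.2 → ξ₂ = 11.22 mol, ξ₁ = 89.87 mol.
Outlet amounts (n = n₀ + Σ ν·ξ):
  M: 461.6 − 2(89.87) − 2(11.22) = 259.4
  R: 0 + 1(89.87) = 89.87
  Q: 0 + 1(11.22) = 11.22
  U: 0 + 2(11.22) = 22.44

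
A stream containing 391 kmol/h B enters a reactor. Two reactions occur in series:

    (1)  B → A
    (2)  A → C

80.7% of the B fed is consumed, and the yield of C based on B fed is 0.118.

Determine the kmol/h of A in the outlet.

Conversion of B: B consumed = 1ξ₁ = 0.807 × 391 → ξ₁ = 315.5 kmol/h.
Yield of C: 1ξ₂ / 391 = 0.118 → ξ₂ = 46.14 kmol/h.
Outlet amounts (n = n₀ + Σ ν·ξ):
  B: 391 − 1(315.5) = 75.46
  A: 0 + 1(315.5) − 1(46.14) = 269.4
  C: 0 + 1(46.14) = 46.14

269 kmol/h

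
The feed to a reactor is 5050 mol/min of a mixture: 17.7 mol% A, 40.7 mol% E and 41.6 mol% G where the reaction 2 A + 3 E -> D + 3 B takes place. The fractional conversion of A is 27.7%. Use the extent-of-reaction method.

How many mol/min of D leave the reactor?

124 mol/min

A reacted = 0.277 × 893.9 = 247.6 mol/min; ν_A = −2, so ξ = 247.6/2 = 123.8 mol/min.
Outlet amounts (n = n₀ + ν ξ):
  A: 893.9 − 2(123.8) = 646.3
  E: 2055 − 3(123.8) = 1684
  D: 0 + 1(123.8) = 123.8
  B: 0 + 3(123.8) = 371.4
  G: 2101 (inert)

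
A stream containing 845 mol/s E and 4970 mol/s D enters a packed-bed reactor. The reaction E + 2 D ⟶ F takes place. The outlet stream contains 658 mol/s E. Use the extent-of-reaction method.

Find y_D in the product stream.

For E: n = n₀ − 1ξ → 658 = 845 − 1ξ, giving ξ = 187 mol/s.
Outlet amounts (n = n₀ + ν ξ):
  E: 845 − 1(187) = 658
  D: 4970 − 2(187) = 4596
  F: 0 + 1(187) = 187
Total out = 5441 mol/s; y_D = 4596 / 5441 = 0.8447.

0.845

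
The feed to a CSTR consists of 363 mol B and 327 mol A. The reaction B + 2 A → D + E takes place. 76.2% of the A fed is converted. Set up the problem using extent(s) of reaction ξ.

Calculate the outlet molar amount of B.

238 mol

A reacted = 0.762 × 327 = 249.2 mol; ν_A = −2, so ξ = 249.2/2 = 124.6 mol.
Outlet amounts (n = n₀ + ν ξ):
  B: 363 − 1(124.6) = 238.4
  A: 327 − 2(124.6) = 77.83
  D: 0 + 1(124.6) = 124.6
  E: 0 + 1(124.6) = 124.6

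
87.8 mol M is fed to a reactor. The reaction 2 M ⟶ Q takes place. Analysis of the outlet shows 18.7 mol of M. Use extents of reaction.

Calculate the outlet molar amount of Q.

34.5 mol

For M: n = n₀ − 2ξ → 18.7 = 87.8 − 2ξ, giving ξ = 34.55 mol.
Outlet amounts (n = n₀ + ν ξ):
  M: 87.8 − 2(34.55) = 18.7
  Q: 0 + 1(34.55) = 34.55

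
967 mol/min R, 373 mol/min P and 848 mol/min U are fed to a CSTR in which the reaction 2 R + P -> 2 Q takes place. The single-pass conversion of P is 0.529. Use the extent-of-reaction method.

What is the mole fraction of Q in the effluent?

P reacted = 0.529 × 373 = 197.3 mol/min; ν_P = −1, so ξ = 197.3/1 = 197.3 mol/min.
Outlet amounts (n = n₀ + ν ξ):
  R: 967 − 2(197.3) = 572.4
  P: 373 − 1(197.3) = 175.7
  Q: 0 + 2(197.3) = 394.6
  U: 848 (inert)
Total out = 1991 mol/min; y_Q = 394.6 / 1991 = 0.1982.

0.198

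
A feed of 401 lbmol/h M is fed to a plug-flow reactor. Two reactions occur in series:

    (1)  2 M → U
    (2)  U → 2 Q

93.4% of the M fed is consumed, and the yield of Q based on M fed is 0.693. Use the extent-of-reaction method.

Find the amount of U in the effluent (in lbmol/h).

48.3 lbmol/h

Conversion of M: M consumed = 2ξ₁ = 0.934 × 401 → ξ₁ = 187.3 lbmol/h.
Yield of Q: 2ξ₂ / 401 = 0.693 → ξ₂ = 138.9 lbmol/h.
Outlet amounts (n = n₀ + Σ ν·ξ):
  M: 401 − 2(187.3) = 26.47
  U: 0 + 1(187.3) − 1(138.9) = 48.32
  Q: 0 + 2(138.9) = 277.9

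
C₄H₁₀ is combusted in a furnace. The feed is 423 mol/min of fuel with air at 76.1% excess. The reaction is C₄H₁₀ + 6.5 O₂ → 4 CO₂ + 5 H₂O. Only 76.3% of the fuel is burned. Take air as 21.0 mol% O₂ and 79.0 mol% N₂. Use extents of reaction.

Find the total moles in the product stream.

24000 mol/min

Stoichiometric O₂ = 6.5 × 423 = 2750 mol/min; O₂ fed = 2750 × 1.761 = 4842 mol/min.
N₂ fed = 4842 × 79/21 = 18210 mol/min.
Fuel reacted = 0.763 × 423 → ξ = 322.7 mol/min.
Outlet (n = n₀ + ν ξ):
  C₄H₁₀: 423 − 1(322.7) = 100.3
  O₂: 4842 − 6.5(322.7) = 2744
  N₂: 18210 (inert)
  CO₂: 0 + 4(322.7) = 1291
  H₂O: 0 + 5(322.7) = 1614
Total out = 100.3 + 2744 + 18210 + 1291 + 1614 = 23960 mol/min.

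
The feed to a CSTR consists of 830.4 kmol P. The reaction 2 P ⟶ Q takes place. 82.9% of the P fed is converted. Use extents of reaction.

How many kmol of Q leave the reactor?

P reacted = 0.829 × 830.4 = 688.4 kmol; ν_P = −2, so ξ = 688.4/2 = 344.2 kmol.
Outlet amounts (n = n₀ + ν ξ):
  P: 830.4 − 2(344.2) = 142
  Q: 0 + 1(344.2) = 344.2

344 kmol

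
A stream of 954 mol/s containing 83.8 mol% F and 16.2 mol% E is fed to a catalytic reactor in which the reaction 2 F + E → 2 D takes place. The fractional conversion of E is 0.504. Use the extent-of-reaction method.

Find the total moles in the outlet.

E reacted = 0.504 × 154.5 = 77.89 mol/s; ν_E = −1, so ξ = 77.89/1 = 77.89 mol/s.
Outlet amounts (n = n₀ + ν ξ):
  F: 799.5 − 2(77.89) = 643.7
  E: 154.5 − 1(77.89) = 76.66
  D: 0 + 2(77.89) = 155.8
Total out = 643.7 + 76.66 + 155.8 = 876.1 mol/s.

876 mol/s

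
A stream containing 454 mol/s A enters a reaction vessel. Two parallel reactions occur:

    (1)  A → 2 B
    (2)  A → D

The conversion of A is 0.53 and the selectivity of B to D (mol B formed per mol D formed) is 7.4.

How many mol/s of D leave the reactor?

Conversion of A: A consumed = 0.53 × 454 = 240.6 mol/s = 1ξ₁ + 1ξ₂.
Selectivity: 2ξ₁ / (1ξ₂) = 7.4 → ξ₁ = 3.7 ξ₂.
Substitute: (1·3.7 + 1) ξ₂ = 240.6 → ξ₂ = 51.2 mol/s, ξ₁ = 189.4 mol/s.
Outlet amounts (n = n₀ + Σ ν·ξ):
  A: 454 − 1(189.4) − 1(51.2) = 213.4
  B: 0 + 2(189.4) = 378.8
  D: 0 + 1(51.2) = 51.2

51.2 mol/s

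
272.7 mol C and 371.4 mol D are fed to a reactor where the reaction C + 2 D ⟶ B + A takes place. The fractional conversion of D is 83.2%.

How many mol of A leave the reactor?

155 mol

D reacted = 0.832 × 371.4 = 309 mol; ν_D = −2, so ξ = 309/2 = 154.5 mol.
Outlet amounts (n = n₀ + ν ξ):
  C: 272.7 − 1(154.5) = 118.2
  D: 371.4 − 2(154.5) = 62.4
  B: 0 + 1(154.5) = 154.5
  A: 0 + 1(154.5) = 154.5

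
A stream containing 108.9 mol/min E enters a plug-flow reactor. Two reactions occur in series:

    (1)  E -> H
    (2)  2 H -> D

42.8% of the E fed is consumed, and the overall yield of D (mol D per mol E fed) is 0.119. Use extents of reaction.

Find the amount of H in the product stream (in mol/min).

Conversion of E: E consumed = 1ξ₁ = 0.428 × 108.9 → ξ₁ = 46.61 mol/min.
Yield of D: 1ξ₂ / 108.9 = 0.119 → ξ₂ = 12.96 mol/min.
Outlet amounts (n = n₀ + Σ ν·ξ):
  E: 108.9 − 1(46.61) = 62.29
  H: 0 + 1(46.61) − 2(12.96) = 20.69
  D: 0 + 1(12.96) = 12.96

20.7 mol/min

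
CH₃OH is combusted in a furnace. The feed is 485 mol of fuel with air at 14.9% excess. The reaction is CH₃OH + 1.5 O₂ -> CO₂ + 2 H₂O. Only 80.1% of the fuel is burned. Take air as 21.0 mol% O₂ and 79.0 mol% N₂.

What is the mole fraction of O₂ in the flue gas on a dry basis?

0.0652

Stoichiometric O₂ = 1.5 × 485 = 727.5 mol; O₂ fed = 727.5 × 1.149 = 835.9 mol.
N₂ fed = 835.9 × 79/21 = 3145 mol.
Fuel reacted = 0.801 × 485 → ξ = 388.5 mol.
Outlet (n = n₀ + ν ξ):
  CH₃OH: 485 − 1(388.5) = 96.51
  O₂: 835.9 − 1.5(388.5) = 253.2
  N₂: 3145 (inert)
  CO₂: 0 + 1(388.5) = 388.5
  H₂O: 0 + 2(388.5) = 777
Dry total = 3883 mol; y_O₂ (dry) = 253.2 / 3883 = 0.0652.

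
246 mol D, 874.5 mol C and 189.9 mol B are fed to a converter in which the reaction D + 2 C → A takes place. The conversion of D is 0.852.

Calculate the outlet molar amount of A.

210 mol

D reacted = 0.852 × 246 = 209.6 mol; ν_D = −1, so ξ = 209.6/1 = 209.6 mol.
Outlet amounts (n = n₀ + ν ξ):
  D: 246 − 1(209.6) = 36.41
  C: 874.5 − 2(209.6) = 455.3
  A: 0 + 1(209.6) = 209.6
  B: 189.9 (inert)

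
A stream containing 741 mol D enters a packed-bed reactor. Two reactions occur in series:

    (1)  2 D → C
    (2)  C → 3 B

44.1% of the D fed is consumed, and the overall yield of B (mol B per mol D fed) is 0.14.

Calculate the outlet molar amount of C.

Conversion of D: D consumed = 2ξ₁ = 0.441 × 741 → ξ₁ = 163.4 mol.
Yield of B: 3ξ₂ / 741 = 0.14 → ξ₂ = 34.58 mol.
Outlet amounts (n = n₀ + Σ ν·ξ):
  D: 741 − 2(163.4) = 414.2
  C: 0 + 1(163.4) − 1(34.58) = 128.8
  B: 0 + 3(34.58) = 103.7

129 mol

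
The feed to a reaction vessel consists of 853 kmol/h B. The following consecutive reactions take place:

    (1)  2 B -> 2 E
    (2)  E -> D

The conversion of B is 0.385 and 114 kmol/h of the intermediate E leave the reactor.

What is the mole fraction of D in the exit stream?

Conversion of B: B consumed = 2ξ₁ = 0.385 × 853 → ξ₁ = 164.2 kmol/h.
E balance: n_E = 0 + 2ξ₁ − 1ξ₂ = 114 → ξ₂ = (2·164.2 − 114)/1 = 214.4 kmol/h.
Outlet amounts (n = n₀ + Σ ν·ξ):
  B: 853 − 2(164.2) = 524.6
  E: 0 + 2(164.2) − 1(214.4) = 114
  D: 0 + 1(214.4) = 214.4
Total out = 853 kmol/h; y_D = 214.4 / 853 = 0.2514.

0.251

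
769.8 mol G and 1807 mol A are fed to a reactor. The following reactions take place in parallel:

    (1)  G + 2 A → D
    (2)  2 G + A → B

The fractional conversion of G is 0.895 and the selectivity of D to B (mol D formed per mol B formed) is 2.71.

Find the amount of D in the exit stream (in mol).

Conversion of G: G consumed = 0.895 × 769.8 = 689 mol = 1ξ₁ + 2ξ₂.
Selectivity: 1ξ₁ / (1ξ₂) = 2.71 → ξ₁ = 2.71 ξ₂.
Substitute: (1·2.71 + 2) ξ₂ = 689 → ξ₂ = 146.3 mol, ξ₁ = 396.4 mol.
Outlet amounts (n = n₀ + Σ ν·ξ):
  G: 769.8 − 1(396.4) − 2(146.3) = 80.83
  A: 1807 − 2(396.4) − 1(146.3) = 867.9
  D: 0 + 1(396.4) = 396.4
  B: 0 + 1(146.3) = 146.3

396 mol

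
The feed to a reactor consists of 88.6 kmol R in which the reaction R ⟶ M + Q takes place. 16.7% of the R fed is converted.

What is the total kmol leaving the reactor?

R reacted = 0.167 × 88.6 = 14.8 kmol; ν_R = −1, so ξ = 14.8/1 = 14.8 kmol.
Outlet amounts (n = n₀ + ν ξ):
  R: 88.6 − 1(14.8) = 73.8
  M: 0 + 1(14.8) = 14.8
  Q: 0 + 1(14.8) = 14.8
Total out = 73.8 + 14.8 + 14.8 = 103.4 kmol.

103 kmol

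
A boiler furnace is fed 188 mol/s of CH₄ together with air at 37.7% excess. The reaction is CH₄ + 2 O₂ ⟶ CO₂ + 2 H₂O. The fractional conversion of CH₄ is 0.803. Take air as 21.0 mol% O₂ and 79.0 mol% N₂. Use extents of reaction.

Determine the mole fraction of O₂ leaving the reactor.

Stoichiometric O₂ = 2 × 188 = 376 mol/s; O₂ fed = 376 × 1.377 = 517.8 mol/s.
N₂ fed = 517.8 × 79/21 = 1948 mol/s.
Fuel reacted = 0.803 × 188 → ξ = 151 mol/s.
Outlet (n = n₀ + ν ξ):
  CH₄: 188 − 1(151) = 37.04
  O₂: 517.8 − 2(151) = 215.8
  N₂: 1948 (inert)
  CO₂: 0 + 1(151) = 151
  H₂O: 0 + 2(151) = 301.9
Total out = 2653 mol/s; y_O₂ = 215.8 / 2653 = 0.08134.

0.0813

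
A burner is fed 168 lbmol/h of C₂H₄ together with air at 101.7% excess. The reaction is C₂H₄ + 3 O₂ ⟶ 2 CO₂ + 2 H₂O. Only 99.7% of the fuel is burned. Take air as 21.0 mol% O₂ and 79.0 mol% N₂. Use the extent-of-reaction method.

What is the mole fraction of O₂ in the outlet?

0.103

Stoichiometric O₂ = 3 × 168 = 504 lbmol/h; O₂ fed = 504 × 2.017 = 1017 lbmol/h.
N₂ fed = 1017 × 79/21 = 3824 lbmol/h.
Fuel reacted = 0.997 × 168 → ξ = 167.5 lbmol/h.
Outlet (n = n₀ + ν ξ):
  C₂H₄: 168 − 1(167.5) = 0.504
  O₂: 1017 − 3(167.5) = 514.1
  N₂: 3824 (inert)
  CO₂: 0 + 2(167.5) = 335
  H₂O: 0 + 2(167.5) = 335
Total out = 5009 lbmol/h; y_O₂ = 514.1 / 5009 = 0.1026.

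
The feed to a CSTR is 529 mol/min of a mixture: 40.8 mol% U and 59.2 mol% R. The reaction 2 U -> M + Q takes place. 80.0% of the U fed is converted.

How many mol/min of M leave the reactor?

U reacted = 0.8 × 215.8 = 172.7 mol/min; ν_U = −2, so ξ = 172.7/2 = 86.33 mol/min.
Outlet amounts (n = n₀ + ν ξ):
  U: 215.8 − 2(86.33) = 43.17
  M: 0 + 1(86.33) = 86.33
  Q: 0 + 1(86.33) = 86.33
  R: 313.2 (inert)

86.3 mol/min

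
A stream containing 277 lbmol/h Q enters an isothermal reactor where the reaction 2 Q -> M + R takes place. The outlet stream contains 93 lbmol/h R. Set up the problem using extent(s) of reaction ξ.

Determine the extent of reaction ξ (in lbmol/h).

ξ = 93 lbmol/h

For R: n = n₀ + 1ξ → 93 = 0 + 1ξ, giving ξ = 93 lbmol/h.
Outlet amounts (n = n₀ + ν ξ):
  Q: 277 − 2(93) = 91
  M: 0 + 1(93) = 93
  R: 0 + 1(93) = 93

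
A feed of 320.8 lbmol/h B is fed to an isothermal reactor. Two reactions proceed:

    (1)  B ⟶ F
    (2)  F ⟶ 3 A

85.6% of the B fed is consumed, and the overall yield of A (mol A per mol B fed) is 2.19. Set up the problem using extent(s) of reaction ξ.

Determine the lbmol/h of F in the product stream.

Conversion of B: B consumed = 1ξ₁ = 0.856 × 320.8 → ξ₁ = 274.6 lbmol/h.
Yield of A: 3ξ₂ / 320.8 = 2.19 → ξ₂ = 234.2 lbmol/h.
Outlet amounts (n = n₀ + Σ ν·ξ):
  B: 320.8 − 1(274.6) = 46.2
  F: 0 + 1(274.6) − 1(234.2) = 40.42
  A: 0 + 3(234.2) = 702.6

40.4 lbmol/h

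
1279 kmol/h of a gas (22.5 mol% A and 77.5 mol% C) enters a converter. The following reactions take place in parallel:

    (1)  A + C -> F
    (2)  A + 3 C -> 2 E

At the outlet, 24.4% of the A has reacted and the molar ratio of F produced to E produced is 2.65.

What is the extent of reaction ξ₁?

ξ₁ = 59.1 kmol/h

Conversion of A: A consumed = 0.244 × 287.8 = 70.22 kmol/h = 1ξ₁ + 1ξ₂.
Selectivity: 1ξ₁ / (2ξ₂) = 2.65 → ξ₁ = 5.3 ξ₂.
Substitute: (1·5.3 + 1) ξ₂ = 70.22 → ξ₂ = 11.15 kmol/h, ξ₁ = 59.07 kmol/h.
Outlet amounts (n = n₀ + Σ ν·ξ):
  A: 287.8 − 1(59.07) − 1(11.15) = 217.6
  C: 991.2 − 1(59.07) − 3(11.15) = 898.7
  F: 0 + 1(59.07) = 59.07
  E: 0 + 2(11.15) = 22.29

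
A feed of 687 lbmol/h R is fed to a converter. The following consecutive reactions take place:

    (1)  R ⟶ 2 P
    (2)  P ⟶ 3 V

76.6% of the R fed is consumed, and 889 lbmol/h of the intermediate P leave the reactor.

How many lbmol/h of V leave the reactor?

490 lbmol/h

Conversion of R: R consumed = 1ξ₁ = 0.766 × 687 → ξ₁ = 526.2 lbmol/h.
P balance: n_P = 0 + 2ξ₁ − 1ξ₂ = 889 → ξ₂ = (2·526.2 − 889)/1 = 163.5 lbmol/h.
Outlet amounts (n = n₀ + Σ ν·ξ):
  R: 687 − 1(526.2) = 160.8
  P: 0 + 2(526.2) − 1(163.5) = 889
  V: 0 + 3(163.5) = 490.5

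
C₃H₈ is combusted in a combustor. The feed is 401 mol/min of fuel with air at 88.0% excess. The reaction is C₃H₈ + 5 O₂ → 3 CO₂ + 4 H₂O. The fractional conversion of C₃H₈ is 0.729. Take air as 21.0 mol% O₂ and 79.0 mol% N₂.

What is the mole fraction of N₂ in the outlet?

Stoichiometric O₂ = 5 × 401 = 2005 mol/min; O₂ fed = 2005 × 1.880 = 3769 mol/min.
N₂ fed = 3769 × 79/21 = 14180 mol/min.
Fuel reacted = 0.729 × 401 → ξ = 292.3 mol/min.
Outlet (n = n₀ + ν ξ):
  C₃H₈: 401 − 1(292.3) = 108.7
  O₂: 3769 − 5(292.3) = 2308
  N₂: 14180 (inert)
  CO₂: 0 + 3(292.3) = 877
  H₂O: 0 + 4(292.3) = 1169
Total out = 18640 mol/min; y_N₂ = 14180 / 18640 = 0.7606.

0.761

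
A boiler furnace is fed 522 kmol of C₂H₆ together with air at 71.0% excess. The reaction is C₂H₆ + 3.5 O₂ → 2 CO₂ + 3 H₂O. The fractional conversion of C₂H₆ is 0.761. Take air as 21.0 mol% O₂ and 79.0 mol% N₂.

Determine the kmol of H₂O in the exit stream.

1190 kmol

Stoichiometric O₂ = 3.5 × 522 = 1827 kmol; O₂ fed = 1827 × 1.710 = 3124 kmol.
N₂ fed = 3124 × 79/21 = 11750 kmol.
Fuel reacted = 0.761 × 522 → ξ = 397.2 kmol.
Outlet (n = n₀ + ν ξ):
  C₂H₆: 522 − 1(397.2) = 124.8
  O₂: 3124 − 3.5(397.2) = 1734
  N₂: 11750 (inert)
  CO₂: 0 + 2(397.2) = 794.5
  H₂O: 0 + 3(397.2) = 1192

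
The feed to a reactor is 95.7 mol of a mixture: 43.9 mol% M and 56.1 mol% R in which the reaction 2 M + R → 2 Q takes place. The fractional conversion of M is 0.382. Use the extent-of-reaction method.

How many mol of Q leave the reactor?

M reacted = 0.382 × 42.01 = 16.05 mol; ν_M = −2, so ξ = 16.05/2 = 8.024 mol.
Outlet amounts (n = n₀ + ν ξ):
  M: 42.01 − 2(8.024) = 25.96
  R: 53.69 − 1(8.024) = 45.66
  Q: 0 + 2(8.024) = 16.05

16 mol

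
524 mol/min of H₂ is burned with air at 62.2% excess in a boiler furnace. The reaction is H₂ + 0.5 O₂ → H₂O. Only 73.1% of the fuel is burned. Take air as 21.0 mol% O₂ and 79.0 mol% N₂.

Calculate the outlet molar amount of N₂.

1600 mol/min

Stoichiometric O₂ = 0.5 × 524 = 262 mol/min; O₂ fed = 262 × 1.622 = 425 mol/min.
N₂ fed = 425 × 79/21 = 1599 mol/min.
Fuel reacted = 0.731 × 524 → ξ = 383 mol/min.
Outlet (n = n₀ + ν ξ):
  H₂: 524 − 1(383) = 141
  O₂: 425 − 0.5(383) = 233.4
  N₂: 1599 (inert)
  H₂O: 0 + 1(383) = 383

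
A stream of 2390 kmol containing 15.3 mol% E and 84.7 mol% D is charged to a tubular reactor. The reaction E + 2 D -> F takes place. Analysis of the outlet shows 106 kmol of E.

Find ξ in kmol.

ξ = 260 kmol

For E: n = n₀ − 1ξ → 106 = 365.7 − 1ξ, giving ξ = 259.7 kmol.
Outlet amounts (n = n₀ + ν ξ):
  E: 365.7 − 1(259.7) = 106
  D: 2024 − 2(259.7) = 1505
  F: 0 + 1(259.7) = 259.7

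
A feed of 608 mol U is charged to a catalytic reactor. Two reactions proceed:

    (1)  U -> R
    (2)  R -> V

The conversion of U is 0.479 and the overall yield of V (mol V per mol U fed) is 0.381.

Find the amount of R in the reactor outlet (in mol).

59.6 mol

Conversion of U: U consumed = 1ξ₁ = 0.479 × 608 → ξ₁ = 291.2 mol.
Yield of V: 1ξ₂ / 608 = 0.381 → ξ₂ = 231.6 mol.
Outlet amounts (n = n₀ + Σ ν·ξ):
  U: 608 − 1(291.2) = 316.8
  R: 0 + 1(291.2) − 1(231.6) = 59.58
  V: 0 + 1(231.6) = 231.6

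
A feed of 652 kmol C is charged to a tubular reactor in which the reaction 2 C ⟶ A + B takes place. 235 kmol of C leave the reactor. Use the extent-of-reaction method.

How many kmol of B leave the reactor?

For C: n = n₀ − 2ξ → 235 = 652 − 2ξ, giving ξ = 208.5 kmol.
Outlet amounts (n = n₀ + ν ξ):
  C: 652 − 2(208.5) = 235
  A: 0 + 1(208.5) = 208.5
  B: 0 + 1(208.5) = 208.5

208 kmol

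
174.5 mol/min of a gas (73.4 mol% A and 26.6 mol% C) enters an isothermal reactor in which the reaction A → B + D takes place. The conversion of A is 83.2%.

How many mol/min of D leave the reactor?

A reacted = 0.832 × 128.1 = 106.6 mol/min; ν_A = −1, so ξ = 106.6/1 = 106.6 mol/min.
Outlet amounts (n = n₀ + ν ξ):
  A: 128.1 − 1(106.6) = 21.52
  B: 0 + 1(106.6) = 106.6
  D: 0 + 1(106.6) = 106.6
  C: 46.42 (inert)

107 mol/min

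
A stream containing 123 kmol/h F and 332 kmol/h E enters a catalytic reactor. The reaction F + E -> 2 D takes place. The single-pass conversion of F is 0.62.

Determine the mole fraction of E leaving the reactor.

F reacted = 0.62 × 123 = 76.26 kmol/h; ν_F = −1, so ξ = 76.26/1 = 76.26 kmol/h.
Outlet amounts (n = n₀ + ν ξ):
  F: 123 − 1(76.26) = 46.74
  E: 332 − 1(76.26) = 255.7
  D: 0 + 2(76.26) = 152.5
Total out = 455 kmol/h; y_E = 255.7 / 455 = 0.5621.

0.562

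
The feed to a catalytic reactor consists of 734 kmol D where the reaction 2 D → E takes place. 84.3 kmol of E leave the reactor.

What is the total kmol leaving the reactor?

For E: n = n₀ + 1ξ → 84.3 = 0 + 1ξ, giving ξ = 84.3 kmol.
Outlet amounts (n = n₀ + ν ξ):
  D: 734 − 2(84.3) = 565.4
  E: 0 + 1(84.3) = 84.3
Total out = 565.4 + 84.3 = 649.7 kmol.

650 kmol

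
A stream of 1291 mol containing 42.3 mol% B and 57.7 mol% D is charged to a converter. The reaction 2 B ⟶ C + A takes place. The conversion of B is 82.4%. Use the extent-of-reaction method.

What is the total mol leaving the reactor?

1290 mol

B reacted = 0.824 × 546.1 = 450 mol; ν_B = −2, so ξ = 450/2 = 225 mol.
Outlet amounts (n = n₀ + ν ξ):
  B: 546.1 − 2(225) = 96.11
  C: 0 + 1(225) = 225
  A: 0 + 1(225) = 225
  D: 744.9 (inert)
Total out = 96.11 + 225 + 225 + 744.9 = 1291 mol.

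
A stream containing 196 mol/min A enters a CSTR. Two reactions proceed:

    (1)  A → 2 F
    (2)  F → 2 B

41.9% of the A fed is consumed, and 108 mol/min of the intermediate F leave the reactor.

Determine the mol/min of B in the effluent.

Conversion of A: A consumed = 1ξ₁ = 0.419 × 196 → ξ₁ = 82.12 mol/min.
F balance: n_F = 0 + 2ξ₁ − 1ξ₂ = 108 → ξ₂ = (2·82.12 − 108)/1 = 56.25 mol/min.
Outlet amounts (n = n₀ + Σ ν·ξ):
  A: 196 − 1(82.12) = 113.9
  F: 0 + 2(82.12) − 1(56.25) = 108
  B: 0 + 2(56.25) = 112.5

112 mol/min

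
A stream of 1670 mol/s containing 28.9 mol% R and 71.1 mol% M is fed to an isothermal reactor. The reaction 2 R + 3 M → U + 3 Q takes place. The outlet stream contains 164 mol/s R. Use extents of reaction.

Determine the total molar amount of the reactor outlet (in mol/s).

1510 mol/s

For R: n = n₀ − 2ξ → 164 = 482.6 − 2ξ, giving ξ = 159.3 mol/s.
Outlet amounts (n = n₀ + ν ξ):
  R: 482.6 − 2(159.3) = 164
  M: 1187 − 3(159.3) = 709.4
  U: 0 + 1(159.3) = 159.3
  Q: 0 + 3(159.3) = 477.9
Total out = 164 + 709.4 + 159.3 + 477.9 = 1511 mol/s.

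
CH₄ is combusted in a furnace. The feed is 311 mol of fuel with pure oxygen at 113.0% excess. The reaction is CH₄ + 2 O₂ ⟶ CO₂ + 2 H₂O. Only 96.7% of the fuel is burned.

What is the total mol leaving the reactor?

1640 mol

Stoichiometric O₂ = 2 × 311 = 622 mol; O₂ fed = 622 × 2.130 = 1325 mol.
Fuel reacted = 0.967 × 311 → ξ = 300.7 mol.
Outlet (n = n₀ + ν ξ):
  CH₄: 311 − 1(300.7) = 10.26
  O₂: 1325 − 2(300.7) = 723.4
  CO₂: 0 + 1(300.7) = 300.7
  H₂O: 0 + 2(300.7) = 601.5
Total out = 10.26 + 723.4 + 300.7 + 601.5 = 1636 mol.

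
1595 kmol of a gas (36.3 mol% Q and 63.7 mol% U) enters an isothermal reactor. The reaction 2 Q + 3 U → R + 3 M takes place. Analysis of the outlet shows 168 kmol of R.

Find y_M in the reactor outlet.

0.353

For R: n = n₀ + 1ξ → 168 = 0 + 1ξ, giving ξ = 168 kmol.
Outlet amounts (n = n₀ + ν ξ):
  Q: 579 − 2(168) = 243
  U: 1016 − 3(168) = 512
  R: 0 + 1(168) = 168
  M: 0 + 3(168) = 504
Total out = 1427 kmol; y_M = 504 / 1427 = 0.3532.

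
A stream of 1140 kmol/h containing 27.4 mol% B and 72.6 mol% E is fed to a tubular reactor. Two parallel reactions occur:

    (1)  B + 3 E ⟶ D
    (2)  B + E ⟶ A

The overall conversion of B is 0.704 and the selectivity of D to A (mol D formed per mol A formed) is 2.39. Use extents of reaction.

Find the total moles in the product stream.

610 kmol/h

Conversion of B: B consumed = 0.704 × 312.4 = 219.9 kmol/h = 1ξ₁ + 1ξ₂.
Selectivity: 1ξ₁ / (1ξ₂) = 2.39 → ξ₁ = 2.39 ξ₂.
Substitute: (1·2.39 + 1) ξ₂ = 219.9 → ξ₂ = 64.87 kmol/h, ξ₁ = 155 kmol/h.
Outlet amounts (n = n₀ + Σ ν·ξ):
  B: 312.4 − 1(155) − 1(64.87) = 92.46
  E: 827.6 − 3(155) − 1(64.87) = 297.7
  D: 0 + 1(155) = 155
  A: 0 + 1(64.87) = 64.87
Total out = 92.46 + 297.7 + 155 + 64.87 = 610 kmol/h.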